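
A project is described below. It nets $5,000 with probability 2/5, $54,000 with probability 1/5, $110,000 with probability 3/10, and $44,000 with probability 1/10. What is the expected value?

$50,200

EV = 2/5 × 5000 + 1/5 × 54000 + 3/10 × 110000 + 1/10 × 44000 = 2000 + 10800 + 33000 + 4400 = 50200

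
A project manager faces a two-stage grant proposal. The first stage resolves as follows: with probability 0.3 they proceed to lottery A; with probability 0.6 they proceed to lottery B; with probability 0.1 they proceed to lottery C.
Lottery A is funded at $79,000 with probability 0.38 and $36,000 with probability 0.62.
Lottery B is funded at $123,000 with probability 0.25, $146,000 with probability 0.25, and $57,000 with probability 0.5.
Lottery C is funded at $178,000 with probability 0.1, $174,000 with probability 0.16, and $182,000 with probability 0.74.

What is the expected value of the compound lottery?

EV(A) = 0.38 × 79000 + 0.62 × 36000 = 30020 + 22320 = 52340
EV(B) = 0.25 × 123000 + 0.25 × 146000 + 0.5 × 57000 = 30750 + 36500 + 28500 = 95750
EV(C) = 0.1 × 178000 + 0.16 × 174000 + 0.74 × 182000 = 17800 + 27840 + 134680 = 180320
Overall = 0.3 × 52340 + 0.6 × 95750 + 0.1 × 180320 = 15702 + 57450 + 18032 = 91184

$91,184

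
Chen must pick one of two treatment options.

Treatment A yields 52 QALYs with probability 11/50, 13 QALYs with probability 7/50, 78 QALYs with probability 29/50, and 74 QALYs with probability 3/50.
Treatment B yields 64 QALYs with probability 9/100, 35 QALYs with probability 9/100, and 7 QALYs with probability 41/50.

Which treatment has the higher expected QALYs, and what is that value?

Treatment A = 11/50 × 52 + 7/50 × 13 + 29/50 × 78 + 3/50 × 74 = 11.44 + 1.82 + 45.24 + 4.44 = 62.94
Treatment B = 9/100 × 64 + 9/100 × 35 + 41/50 × 7 = 5.76 + 3.15 + 5.74 = 14.65

Treatment A (62.94 QALYs)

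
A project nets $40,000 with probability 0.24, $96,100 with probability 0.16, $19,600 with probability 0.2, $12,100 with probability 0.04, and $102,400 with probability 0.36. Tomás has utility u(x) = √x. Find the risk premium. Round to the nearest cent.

E[u] = 0.24·√40000 + 0.16·√96100 + 0.2·√19600 + 0.04·√12100 + 0.36·√102400 = 0.24·200 + 0.16·310 + 0.2·140 + 0.04·110 + 0.36·320 = 245.2
CE = (245.2)² = 60123.04
Risk premium = EV − CE = 66244 − 60123.04 = 6120.96

$6,120.96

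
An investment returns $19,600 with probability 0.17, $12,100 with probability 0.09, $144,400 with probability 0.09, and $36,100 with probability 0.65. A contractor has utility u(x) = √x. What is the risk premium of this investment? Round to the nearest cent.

E[u] = 0.17·√19600 + 0.09·√12100 + 0.09·√144400 + 0.65·√36100 = 0.17·140 + 0.09·110 + 0.09·380 + 0.65·190 = 191.4
CE = (191.4)² = 36633.96
Risk premium = EV − CE = 40882 − 36633.96 = 4248.04

$4,248.04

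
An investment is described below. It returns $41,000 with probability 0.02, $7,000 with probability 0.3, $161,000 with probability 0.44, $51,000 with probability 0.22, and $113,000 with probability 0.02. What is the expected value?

$87,240

EV = 0.02 × 41000 + 0.3 × 7000 + 0.44 × 161000 + 0.22 × 51000 + 0.02 × 113000 = 820 + 2100 + 70840 + 11220 + 2260 = 87240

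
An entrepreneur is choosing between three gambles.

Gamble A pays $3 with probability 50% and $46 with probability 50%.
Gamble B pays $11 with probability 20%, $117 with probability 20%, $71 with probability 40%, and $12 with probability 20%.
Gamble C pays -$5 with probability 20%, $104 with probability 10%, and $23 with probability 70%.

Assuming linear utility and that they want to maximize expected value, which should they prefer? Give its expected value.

Gamble B ($56.40)

Gamble A = 0.5 × 3 + 0.5 × 46 = 1.5 + 23 = 24.5
Gamble B = 0.2 × 11 + 0.2 × 117 + 0.4 × 71 + 0.2 × 12 = 2.2 + 23.4 + 28.4 + 2.4 = 56.4
Gamble C = 0.2 × (-5) + 0.1 × 104 + 0.7 × 23 = -1 + 10.4 + 16.1 = 25.5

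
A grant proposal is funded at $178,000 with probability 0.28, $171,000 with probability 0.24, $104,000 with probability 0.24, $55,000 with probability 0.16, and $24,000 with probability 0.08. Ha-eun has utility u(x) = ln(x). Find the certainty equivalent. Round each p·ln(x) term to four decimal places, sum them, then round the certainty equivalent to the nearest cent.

E[u] = 0.28·ln(178000) + 0.24·ln(171000) + 0.24·ln(104000) + 0.16·ln(55000) + 0.08·ln(24000) = 3.3851 + 2.8919 + 2.7725 + 1.7464 + 0.8069 = 11.6028
CE = e^11.6028 ≈ 109403.70

$109,403.70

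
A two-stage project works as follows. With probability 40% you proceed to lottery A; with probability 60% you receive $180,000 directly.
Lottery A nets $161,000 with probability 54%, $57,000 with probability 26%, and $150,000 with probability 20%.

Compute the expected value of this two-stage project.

$160,704

EV(A) = 0.54 × 161000 + 0.26 × 57000 + 0.2 × 150000 = 86940 + 14820 + 30000 = 131760
Branch B: 180000 (certain)
Overall = 0.4 × 131760 + 0.6 × 180000 = 52704 + 108000 = 160704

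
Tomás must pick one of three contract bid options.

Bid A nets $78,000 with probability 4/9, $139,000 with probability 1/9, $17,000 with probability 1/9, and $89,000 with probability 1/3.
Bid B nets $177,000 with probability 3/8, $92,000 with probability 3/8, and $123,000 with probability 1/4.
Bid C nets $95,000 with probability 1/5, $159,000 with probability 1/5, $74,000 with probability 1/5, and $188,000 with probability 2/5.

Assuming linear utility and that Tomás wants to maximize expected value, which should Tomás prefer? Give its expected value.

Bid C ($140,800)

Bid A = 4/9 × 78000 + 1/9 × 139000 + 1/9 × 17000 + 1/3 × 89000 = 34666.6667 + 15444.4444 + 1888.8889 + 29666.6667 = 81666.6667
Bid B = 3/8 × 177000 + 3/8 × 92000 + 1/4 × 123000 = 66375 + 34500 + 30750 = 131625
Bid C = 1/5 × 95000 + 1/5 × 159000 + 1/5 × 74000 + 2/5 × 188000 = 19000 + 31800 + 14800 + 75200 = 140800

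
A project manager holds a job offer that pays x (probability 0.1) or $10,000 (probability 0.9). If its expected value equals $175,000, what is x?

x = $1,660,000

0.1·x + 0.9·10000 = 175000
0.1·x = 175000 − 9000 = 166000
x = 166000 / 0.1 = 1660000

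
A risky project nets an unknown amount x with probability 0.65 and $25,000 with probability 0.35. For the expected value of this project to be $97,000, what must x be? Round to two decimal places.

0.65·x + 0.35·25000 = 97000
0.65·x = 97000 − 8750 = 88250
x = 88250 / 0.65 = 135769.2308

x = $135,769.23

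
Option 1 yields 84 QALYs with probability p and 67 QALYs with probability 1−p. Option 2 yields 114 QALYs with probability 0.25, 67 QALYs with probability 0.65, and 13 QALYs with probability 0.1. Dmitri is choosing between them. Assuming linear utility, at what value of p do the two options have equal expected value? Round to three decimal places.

p = 0.374

EV(Option 2) = 0.25 × 114 + 0.65 × 67 + 0.1 × 13 = 28.5 + 43.55 + 1.3 = 73.35
p·84 + (1−p)·67 = 73.35
17p + 67 = 73.35
p = (73.35 − 67) / 17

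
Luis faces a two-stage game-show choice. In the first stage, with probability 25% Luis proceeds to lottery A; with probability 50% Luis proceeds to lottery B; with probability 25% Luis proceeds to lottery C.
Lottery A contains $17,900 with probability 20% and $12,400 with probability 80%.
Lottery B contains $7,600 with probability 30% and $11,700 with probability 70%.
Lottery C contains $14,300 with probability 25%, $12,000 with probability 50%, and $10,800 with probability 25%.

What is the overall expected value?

$11,678.75

EV(A) = 0.2 × 17900 + 0.8 × 12400 = 3580 + 9920 = 13500
EV(B) = 0.3 × 7600 + 0.7 × 11700 = 2280 + 8190 = 10470
EV(C) = 0.25 × 14300 + 0.5 × 12000 + 0.25 × 10800 = 3575 + 6000 + 2700 = 12275
Overall = 0.25 × 13500 + 0.5 × 10470 + 0.25 × 12275 = 3375 + 5235 + 3068.75 = 11678.75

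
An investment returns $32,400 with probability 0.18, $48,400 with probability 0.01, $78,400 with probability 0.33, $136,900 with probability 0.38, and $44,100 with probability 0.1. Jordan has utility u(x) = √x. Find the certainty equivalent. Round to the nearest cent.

E[u] = 0.18·√32400 + 0.01·√48400 + 0.33·√78400 + 0.38·√136900 + 0.1·√44100 = 0.18·180 + 0.01·220 + 0.33·280 + 0.38·370 + 0.1·210 = 288.6
CE = (288.6)² = 83289.96

$83,289.96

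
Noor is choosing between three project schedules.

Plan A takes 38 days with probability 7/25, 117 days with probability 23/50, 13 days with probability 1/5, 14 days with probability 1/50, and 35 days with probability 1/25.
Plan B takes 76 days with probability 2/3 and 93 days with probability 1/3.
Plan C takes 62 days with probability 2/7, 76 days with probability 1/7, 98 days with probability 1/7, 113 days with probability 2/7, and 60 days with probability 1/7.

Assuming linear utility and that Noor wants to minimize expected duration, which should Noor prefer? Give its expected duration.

Plan A = 7/25 × 38 + 23/50 × 117 + 1/5 × 13 + 1/50 × 14 + 1/25 × 35 = 10.64 + 53.82 + 2.6 + 0.28 + 1.4 = 68.74
Plan B = 2/3 × 76 + 1/3 × 93 = 50.6667 + 31 = 81.6667
Plan C = 2/7 × 62 + 1/7 × 76 + 1/7 × 98 + 2/7 × 113 + 1/7 × 60 = 17.7143 + 10.8571 + 14 + 32.2857 + 8.5714 = 83.4286

Plan A (68.74 days)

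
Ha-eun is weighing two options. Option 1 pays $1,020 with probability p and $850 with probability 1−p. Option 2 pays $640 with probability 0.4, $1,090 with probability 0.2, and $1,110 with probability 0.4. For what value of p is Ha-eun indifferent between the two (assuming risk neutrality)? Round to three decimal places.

EV(Option 2) = 0.4 × 640 + 0.2 × 1090 + 0.4 × 1110 = 256 + 218 + 444 = 918
p·1020 + (1−p)·850 = 918
170p + 850 = 918
p = (918 − 850) / 170

p = 0.400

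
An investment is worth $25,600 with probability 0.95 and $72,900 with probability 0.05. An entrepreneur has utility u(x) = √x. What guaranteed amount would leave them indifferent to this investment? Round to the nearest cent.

E[u] = 0.95·√25600 + 0.05·√72900 = 0.95·160 + 0.05·270 = 165.5
CE = (165.5)² = 27390.25

$27,390.25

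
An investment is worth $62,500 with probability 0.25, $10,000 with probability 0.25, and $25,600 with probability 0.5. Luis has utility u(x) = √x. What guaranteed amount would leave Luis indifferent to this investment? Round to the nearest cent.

E[u] = 0.25·√62500 + 0.25·√10000 + 0.5·√25600 = 0.25·250 + 0.25·100 + 0.5·160 = 167.5
CE = (167.5)² = 28056.25

$28,056.25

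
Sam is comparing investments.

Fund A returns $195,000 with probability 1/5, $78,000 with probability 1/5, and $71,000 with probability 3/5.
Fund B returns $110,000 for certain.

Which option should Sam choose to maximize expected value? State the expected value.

Fund A = 1/5 × 195000 + 1/5 × 78000 + 3/5 × 71000 = 39000 + 15600 + 42600 = 97200
Fund B: 110000 (certain)

Fund B ($110,000)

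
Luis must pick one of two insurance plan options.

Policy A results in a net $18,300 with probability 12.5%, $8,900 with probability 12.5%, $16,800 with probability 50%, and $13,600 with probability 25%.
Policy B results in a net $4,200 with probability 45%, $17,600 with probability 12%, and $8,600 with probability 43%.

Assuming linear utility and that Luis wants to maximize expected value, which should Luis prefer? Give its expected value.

Policy A = 0.125 × 18300 + 0.125 × 8900 + 0.5 × 16800 + 0.25 × 13600 = 2287.5 + 1112.5 + 8400 + 3400 = 15200
Policy B = 0.45 × 4200 + 0.12 × 17600 + 0.43 × 8600 = 1890 + 2112 + 3698 = 7700

Policy A ($15,200)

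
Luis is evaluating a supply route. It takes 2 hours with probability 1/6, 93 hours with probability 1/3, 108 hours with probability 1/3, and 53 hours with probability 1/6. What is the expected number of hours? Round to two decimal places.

76.17 hours

EV = 1/6 × 2 + 1/3 × 93 + 1/3 × 108 + 1/6 × 53 = 0.3333 + 31 + 36 + 8.8333 = 76.1667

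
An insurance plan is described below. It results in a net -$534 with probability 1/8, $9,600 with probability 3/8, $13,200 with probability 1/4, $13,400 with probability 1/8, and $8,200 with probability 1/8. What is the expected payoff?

EV = 1/8 × (-534) + 3/8 × 9600 + 1/4 × 13200 + 1/8 × 13400 + 1/8 × 8200 = -66.75 + 3600 + 3300 + 1675 + 1025 = 9533.25

$9,533.25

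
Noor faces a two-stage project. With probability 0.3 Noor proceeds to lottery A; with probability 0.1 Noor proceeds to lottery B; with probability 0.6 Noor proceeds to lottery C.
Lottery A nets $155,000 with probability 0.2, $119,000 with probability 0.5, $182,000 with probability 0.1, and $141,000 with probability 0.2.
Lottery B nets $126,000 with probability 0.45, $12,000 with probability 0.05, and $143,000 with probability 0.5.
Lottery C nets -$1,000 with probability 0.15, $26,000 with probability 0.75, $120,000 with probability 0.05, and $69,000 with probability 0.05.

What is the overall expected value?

$71,230

EV(A) = 0.2 × 155000 + 0.5 × 119000 + 0.1 × 182000 + 0.2 × 141000 = 31000 + 59500 + 18200 + 28200 = 136900
EV(B) = 0.45 × 126000 + 0.05 × 12000 + 0.5 × 143000 = 56700 + 600 + 71500 = 128800
EV(C) = 0.15 × (-1000) + 0.75 × 26000 + 0.05 × 120000 + 0.05 × 69000 = -150 + 19500 + 6000 + 3450 = 28800
Overall = 0.3 × 136900 + 0.1 × 128800 + 0.6 × 28800 = 41070 + 12880 + 17280 = 71230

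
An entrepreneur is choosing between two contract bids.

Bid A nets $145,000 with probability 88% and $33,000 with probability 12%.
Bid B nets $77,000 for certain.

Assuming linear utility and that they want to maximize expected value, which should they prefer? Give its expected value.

Bid A ($131,560)

Bid A = 0.88 × 145000 + 0.12 × 33000 = 127600 + 3960 = 131560
Bid B: 77000 (certain)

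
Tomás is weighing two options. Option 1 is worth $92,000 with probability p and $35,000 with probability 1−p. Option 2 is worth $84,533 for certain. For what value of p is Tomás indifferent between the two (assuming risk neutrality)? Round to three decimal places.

p = 0.869

p·92000 + (1−p)·35000 = 84533
57000p + 35000 = 84533
p = (84533 − 35000) / 57000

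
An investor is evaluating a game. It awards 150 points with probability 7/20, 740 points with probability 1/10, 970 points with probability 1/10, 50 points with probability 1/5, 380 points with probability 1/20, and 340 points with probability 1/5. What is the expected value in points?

EV = 7/20 × 150 + 1/10 × 740 + 1/10 × 970 + 1/5 × 50 + 1/20 × 380 + 1/5 × 340 = 52.5 + 74 + 97 + 10 + 19 + 68 = 320.5

320.5 points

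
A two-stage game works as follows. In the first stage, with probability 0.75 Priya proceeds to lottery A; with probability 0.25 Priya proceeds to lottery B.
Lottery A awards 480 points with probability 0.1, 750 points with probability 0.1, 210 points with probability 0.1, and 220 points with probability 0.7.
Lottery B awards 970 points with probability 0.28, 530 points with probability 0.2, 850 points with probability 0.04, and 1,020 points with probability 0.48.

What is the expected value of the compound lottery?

EV(A) = 0.1 × 480 + 0.1 × 750 + 0.1 × 210 + 0.7 × 220 = 48 + 75 + 21 + 154 = 298
EV(B) = 0.28 × 970 + 0.2 × 530 + 0.04 × 850 + 0.48 × 1020 = 271.6 + 106 + 34 + 489.6 = 901.2
Overall = 0.75 × 298 + 0.25 × 901.2 = 223.5 + 225.3 = 448.8

448.8 points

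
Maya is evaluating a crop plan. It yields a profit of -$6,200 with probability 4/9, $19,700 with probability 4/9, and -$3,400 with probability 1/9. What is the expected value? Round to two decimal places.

EV = 4/9 × (-6200) + 4/9 × 19700 + 1/9 × (-3400) = -2755.5556 + 8755.5556 − 377.7778 = 5622.2222

$5,622.22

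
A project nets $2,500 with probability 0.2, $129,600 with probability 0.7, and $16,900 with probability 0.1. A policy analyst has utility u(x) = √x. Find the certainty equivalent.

E[u] = 0.2·√2500 + 0.7·√129600 + 0.1·√16900 = 0.2·50 + 0.7·360 + 0.1·130 = 275
CE = (275)² = 75625

$75,625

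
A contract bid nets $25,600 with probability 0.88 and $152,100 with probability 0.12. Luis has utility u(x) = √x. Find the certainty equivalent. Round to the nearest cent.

$35,193.76

E[u] = 0.88·√25600 + 0.12·√152100 = 0.88·160 + 0.12·390 = 187.6
CE = (187.6)² = 35193.76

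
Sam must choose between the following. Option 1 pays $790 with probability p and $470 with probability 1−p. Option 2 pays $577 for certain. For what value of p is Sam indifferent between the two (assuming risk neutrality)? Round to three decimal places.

p = 0.334

p·790 + (1−p)·470 = 577
320p + 470 = 577
p = (577 − 470) / 320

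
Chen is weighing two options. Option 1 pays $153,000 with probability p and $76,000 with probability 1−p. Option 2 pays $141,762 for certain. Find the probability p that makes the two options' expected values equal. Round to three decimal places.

p = 0.854

p·153000 + (1−p)·76000 = 141762
77000p + 76000 = 141762
p = (141762 − 76000) / 77000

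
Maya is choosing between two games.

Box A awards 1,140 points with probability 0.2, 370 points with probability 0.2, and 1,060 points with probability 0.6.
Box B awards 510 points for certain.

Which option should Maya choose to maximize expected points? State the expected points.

Box A = 0.2 × 1140 + 0.2 × 370 + 0.6 × 1060 = 228 + 74 + 636 = 938
Box B: 510 (certain)

Box A (938 points)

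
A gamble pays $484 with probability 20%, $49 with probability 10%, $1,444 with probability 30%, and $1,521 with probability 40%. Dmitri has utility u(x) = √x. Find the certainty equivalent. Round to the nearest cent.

E[u] = 0.2·√484 + 0.1·√49 + 0.3·√1444 + 0.4·√1521 = 0.2·22 + 0.1·7 + 0.3·38 + 0.4·39 = 32.1
CE = (32.1)² = 1030.41

$1,030.41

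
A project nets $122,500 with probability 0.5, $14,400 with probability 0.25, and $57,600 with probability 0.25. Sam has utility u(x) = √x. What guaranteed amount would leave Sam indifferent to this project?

$70,225

E[u] = 0.5·√122500 + 0.25·√14400 + 0.25·√57600 = 0.5·350 + 0.25·120 + 0.25·240 = 265
CE = (265)² = 70225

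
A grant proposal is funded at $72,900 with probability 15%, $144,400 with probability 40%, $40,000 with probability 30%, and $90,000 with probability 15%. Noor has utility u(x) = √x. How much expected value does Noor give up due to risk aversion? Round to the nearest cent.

$5,688.75

E[u] = 0.15·√72900 + 0.4·√144400 + 0.3·√40000 + 0.15·√90000 = 0.15·270 + 0.4·380 + 0.3·200 + 0.15·300 = 297.5
CE = (297.5)² = 88506.25
Risk premium = EV − CE = 94195 − 88506.25 = 5688.75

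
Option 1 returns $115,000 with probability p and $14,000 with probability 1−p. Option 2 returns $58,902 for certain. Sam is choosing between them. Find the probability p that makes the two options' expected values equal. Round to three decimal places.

p·115000 + (1−p)·14000 = 58902
101000p + 14000 = 58902
p = (58902 − 14000) / 101000

p = 0.445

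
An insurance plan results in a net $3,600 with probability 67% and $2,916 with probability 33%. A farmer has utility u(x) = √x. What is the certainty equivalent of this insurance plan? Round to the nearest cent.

E[u] = 0.67·√3600 + 0.33·√2916 = 0.67·60 + 0.33·54 = 58.02
CE = (58.02)² = 3366.3204

$3,366.32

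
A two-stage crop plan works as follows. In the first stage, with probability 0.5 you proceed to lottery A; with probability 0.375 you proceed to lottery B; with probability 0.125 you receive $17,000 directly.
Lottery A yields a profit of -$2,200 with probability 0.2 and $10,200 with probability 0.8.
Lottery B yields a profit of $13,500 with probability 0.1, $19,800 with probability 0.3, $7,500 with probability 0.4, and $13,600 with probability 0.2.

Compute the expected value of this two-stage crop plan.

EV(A) = 0.2 × (-2200) + 0.8 × 10200 = -440 + 8160 = 7720
EV(B) = 0.1 × 13500 + 0.3 × 19800 + 0.4 × 7500 + 0.2 × 13600 = 1350 + 5940 + 3000 + 2720 = 13010
Branch C: 17000 (certain)
Overall = 0.5 × 7720 + 0.375 × 13010 + 0.125 × 17000 = 3860 + 4878.75 + 2125 = 10863.75

$10,863.75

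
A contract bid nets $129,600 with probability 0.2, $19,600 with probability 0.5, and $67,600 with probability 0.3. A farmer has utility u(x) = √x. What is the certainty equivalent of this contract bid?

E[u] = 0.2·√129600 + 0.5·√19600 + 0.3·√67600 = 0.2·360 + 0.5·140 + 0.3·260 = 220
CE = (220)² = 48400

$48,400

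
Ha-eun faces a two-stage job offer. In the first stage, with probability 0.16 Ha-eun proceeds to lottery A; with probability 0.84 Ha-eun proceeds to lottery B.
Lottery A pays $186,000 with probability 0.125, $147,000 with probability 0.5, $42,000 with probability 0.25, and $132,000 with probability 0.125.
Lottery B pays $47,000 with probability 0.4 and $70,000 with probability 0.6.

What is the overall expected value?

EV(A) = 0.125 × 186000 + 0.5 × 147000 + 0.25 × 42000 + 0.125 × 132000 = 23250 + 73500 + 10500 + 16500 = 123750
EV(B) = 0.4 × 47000 + 0.6 × 70000 = 18800 + 42000 = 60800
Overall = 0.16 × 123750 + 0.84 × 60800 = 19800 + 51072 = 70872

$70,872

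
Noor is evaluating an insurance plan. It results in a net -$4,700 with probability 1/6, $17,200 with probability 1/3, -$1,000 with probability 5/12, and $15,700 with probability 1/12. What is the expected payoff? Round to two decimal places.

EV = 1/6 × (-4700) + 1/3 × 17200 + 5/12 × (-1000) + 1/12 × 15700 = -783.3333 + 5733.3333 − 416.6667 + 1308.3333 = 5841.6667

$5,841.67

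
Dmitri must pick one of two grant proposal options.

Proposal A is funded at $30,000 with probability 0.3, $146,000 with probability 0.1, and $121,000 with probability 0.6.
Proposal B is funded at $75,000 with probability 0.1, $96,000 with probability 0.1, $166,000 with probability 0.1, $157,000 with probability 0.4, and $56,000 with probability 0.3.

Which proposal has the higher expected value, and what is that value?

Proposal B ($113,300)

Proposal A = 0.3 × 30000 + 0.1 × 146000 + 0.6 × 121000 = 9000 + 14600 + 72600 = 96200
Proposal B = 0.1 × 75000 + 0.1 × 96000 + 0.1 × 166000 + 0.4 × 157000 + 0.3 × 56000 = 7500 + 9600 + 16600 + 62800 + 16800 = 113300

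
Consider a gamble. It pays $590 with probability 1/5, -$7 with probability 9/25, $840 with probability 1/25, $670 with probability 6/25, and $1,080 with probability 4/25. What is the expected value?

$482.68

EV = 1/5 × 590 + 9/25 × (-7) + 1/25 × 840 + 6/25 × 670 + 4/25 × 1080 = 118 − 2.52 + 33.6 + 160.8 + 172.8 = 482.68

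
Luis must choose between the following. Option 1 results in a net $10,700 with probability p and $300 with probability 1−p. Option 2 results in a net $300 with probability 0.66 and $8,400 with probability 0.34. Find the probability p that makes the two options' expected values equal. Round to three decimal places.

p = 0.265

EV(Option 2) = 0.66 × 300 + 0.34 × 8400 = 198 + 2856 = 3054
p·10700 + (1−p)·300 = 3054
10400p + 300 = 3054
p = (3054 − 300) / 10400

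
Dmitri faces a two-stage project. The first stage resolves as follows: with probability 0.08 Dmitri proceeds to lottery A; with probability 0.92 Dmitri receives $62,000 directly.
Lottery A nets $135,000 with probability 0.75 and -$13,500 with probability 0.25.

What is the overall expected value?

EV(A) = 0.75 × 135000 + 0.25 × (-13500) = 101250 − 3375 = 97875
Branch B: 62000 (certain)
Overall = 0.08 × 97875 + 0.92 × 62000 = 7830 + 57040 = 64870

$64,870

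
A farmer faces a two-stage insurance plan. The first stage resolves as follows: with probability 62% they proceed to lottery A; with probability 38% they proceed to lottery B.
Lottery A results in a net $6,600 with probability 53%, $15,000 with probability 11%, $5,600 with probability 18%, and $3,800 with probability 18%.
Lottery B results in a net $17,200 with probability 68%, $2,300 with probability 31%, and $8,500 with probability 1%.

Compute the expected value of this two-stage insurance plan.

$8,988.52

EV(A) = 0.53 × 6600 + 0.11 × 15000 + 0.18 × 5600 + 0.18 × 3800 = 3498 + 1650 + 1008 + 684 = 6840
EV(B) = 0.68 × 17200 + 0.31 × 2300 + 0.01 × 8500 = 11696 + 713 + 85 = 12494
Overall = 0.62 × 6840 + 0.38 × 12494 = 4240.8 + 4747.72 = 8988.52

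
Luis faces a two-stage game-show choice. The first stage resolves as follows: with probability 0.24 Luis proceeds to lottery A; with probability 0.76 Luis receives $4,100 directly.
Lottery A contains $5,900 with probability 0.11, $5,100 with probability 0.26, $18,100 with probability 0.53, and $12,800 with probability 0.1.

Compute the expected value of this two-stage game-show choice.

$6,199.52

EV(A) = 0.11 × 5900 + 0.26 × 5100 + 0.53 × 18100 + 0.1 × 12800 = 649 + 1326 + 9593 + 1280 = 12848
Branch B: 4100 (certain)
Overall = 0.24 × 12848 + 0.76 × 4100 = 3083.52 + 3116 = 6199.52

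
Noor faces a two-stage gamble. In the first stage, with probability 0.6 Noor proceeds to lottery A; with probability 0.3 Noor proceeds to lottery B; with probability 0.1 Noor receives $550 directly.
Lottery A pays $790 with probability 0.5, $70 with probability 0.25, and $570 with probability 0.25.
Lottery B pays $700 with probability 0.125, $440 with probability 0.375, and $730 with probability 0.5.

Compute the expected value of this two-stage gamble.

$573.25

EV(A) = 0.5 × 790 + 0.25 × 70 + 0.25 × 570 = 395 + 17.5 + 142.5 = 555
EV(B) = 0.125 × 700 + 0.375 × 440 + 0.5 × 730 = 87.5 + 165 + 365 = 617.5
Branch C: 550 (certain)
Overall = 0.6 × 555 + 0.3 × 617.5 + 0.1 × 550 = 333 + 185.25 + 55 = 573.25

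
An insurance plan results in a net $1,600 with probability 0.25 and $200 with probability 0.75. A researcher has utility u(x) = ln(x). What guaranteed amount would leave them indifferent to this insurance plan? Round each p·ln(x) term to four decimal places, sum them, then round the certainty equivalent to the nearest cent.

E[u] = 0.25·ln(1600) + 0.75·ln(200) = 1.8444 + 3.9737 = 5.8181
CE = e^5.8181 ≈ 336.33

$336.33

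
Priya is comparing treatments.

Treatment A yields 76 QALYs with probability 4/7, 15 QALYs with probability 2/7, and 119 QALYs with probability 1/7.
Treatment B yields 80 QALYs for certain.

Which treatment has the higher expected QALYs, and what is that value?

Treatment B (80 QALYs)

Treatment A = 4/7 × 76 + 2/7 × 15 + 1/7 × 119 = 43.4286 + 4.2857 + 17 = 64.7143
Treatment B: 80 (certain)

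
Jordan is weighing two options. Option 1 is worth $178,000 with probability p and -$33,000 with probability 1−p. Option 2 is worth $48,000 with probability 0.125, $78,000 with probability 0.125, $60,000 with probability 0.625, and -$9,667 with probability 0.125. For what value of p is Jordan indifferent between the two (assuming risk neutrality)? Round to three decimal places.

EV(Option 2) = 0.125 × 48000 + 0.125 × 78000 + 0.625 × 60000 + 0.125 × (-9667) = 6000 + 9750 + 37500 − 1208.375 = 52041.625
p·178000 + (1−p)·(-33000) = 52041.625
211000p − 33000 = 52041.625
p = (52041.625 + 33000) / 211000

p = 0.403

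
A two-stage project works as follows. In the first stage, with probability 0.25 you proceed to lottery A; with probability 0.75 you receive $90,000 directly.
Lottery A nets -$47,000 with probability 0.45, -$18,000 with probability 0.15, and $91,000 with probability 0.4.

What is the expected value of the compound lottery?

EV(A) = 0.45 × (-47000) + 0.15 × (-18000) + 0.4 × 91000 = -21150 − 2700 + 36400 = 12550
Branch B: 90000 (certain)
Overall = 0.25 × 12550 + 0.75 × 90000 = 3137.5 + 67500 = 70637.5

$70,637.50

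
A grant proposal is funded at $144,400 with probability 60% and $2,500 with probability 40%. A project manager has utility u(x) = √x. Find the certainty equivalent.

$61,504

E[u] = 0.6·√144400 + 0.4·√2500 = 0.6·380 + 0.4·50 = 248
CE = (248)² = 61504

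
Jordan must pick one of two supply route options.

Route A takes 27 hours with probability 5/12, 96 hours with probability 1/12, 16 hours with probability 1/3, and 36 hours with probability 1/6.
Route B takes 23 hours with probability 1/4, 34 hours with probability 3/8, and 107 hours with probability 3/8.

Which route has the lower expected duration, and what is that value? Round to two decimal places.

Route A (30.58 hours)

Route A = 5/12 × 27 + 1/12 × 96 + 1/3 × 16 + 1/6 × 36 = 11.25 + 8 + 5.3333 + 6 = 30.5833
Route B = 1/4 × 23 + 3/8 × 34 + 3/8 × 107 = 5.75 + 12.75 + 40.125 = 58.625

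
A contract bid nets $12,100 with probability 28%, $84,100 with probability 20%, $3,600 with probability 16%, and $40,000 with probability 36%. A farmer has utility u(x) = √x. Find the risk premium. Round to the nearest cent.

$6,147.84

E[u] = 0.28·√12100 + 0.2·√84100 + 0.16·√3600 + 0.36·√40000 = 0.28·110 + 0.2·290 + 0.16·60 + 0.36·200 = 170.4
CE = (170.4)² = 29036.16
Risk premium = EV − CE = 35184 − 29036.16 = 6147.84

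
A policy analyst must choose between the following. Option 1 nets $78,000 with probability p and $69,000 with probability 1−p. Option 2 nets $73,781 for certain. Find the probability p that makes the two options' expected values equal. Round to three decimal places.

p·78000 + (1−p)·69000 = 73781
9000p + 69000 = 73781
p = (73781 − 69000) / 9000

p = 0.531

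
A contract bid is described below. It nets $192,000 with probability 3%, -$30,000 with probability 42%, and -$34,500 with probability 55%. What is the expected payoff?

EV = 0.03 × 192000 + 0.42 × (-30000) + 0.55 × (-34500) = 5760 − 12600 − 18975 = -25815

-$25,815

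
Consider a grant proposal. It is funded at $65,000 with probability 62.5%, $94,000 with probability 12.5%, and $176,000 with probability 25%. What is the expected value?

$96,375

EV = 0.625 × 65000 + 0.125 × 94000 + 0.25 × 176000 = 40625 + 11750 + 44000 = 96375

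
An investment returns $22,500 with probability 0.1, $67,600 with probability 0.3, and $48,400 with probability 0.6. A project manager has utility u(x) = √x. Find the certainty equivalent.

E[u] = 0.1·√22500 + 0.3·√67600 + 0.6·√48400 = 0.1·150 + 0.3·260 + 0.6·220 = 225
CE = (225)² = 50625

$50,625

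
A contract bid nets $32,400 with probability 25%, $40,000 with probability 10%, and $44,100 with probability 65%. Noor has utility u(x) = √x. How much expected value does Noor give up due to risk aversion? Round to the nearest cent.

$162.75

E[u] = 0.25·√32400 + 0.1·√40000 + 0.65·√44100 = 0.25·180 + 0.1·200 + 0.65·210 = 201.5
CE = (201.5)² = 40602.25
Risk premium = EV − CE = 40765 − 40602.25 = 162.75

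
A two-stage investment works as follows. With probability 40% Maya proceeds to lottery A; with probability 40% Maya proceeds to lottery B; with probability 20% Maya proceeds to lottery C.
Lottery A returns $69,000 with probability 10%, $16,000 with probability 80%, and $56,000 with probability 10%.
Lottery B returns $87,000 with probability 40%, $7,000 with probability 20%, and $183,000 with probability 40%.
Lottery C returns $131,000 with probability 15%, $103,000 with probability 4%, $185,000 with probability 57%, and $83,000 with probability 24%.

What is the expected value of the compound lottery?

$83,708

EV(A) = 0.1 × 69000 + 0.8 × 16000 + 0.1 × 56000 = 6900 + 12800 + 5600 = 25300
EV(B) = 0.4 × 87000 + 0.2 × 7000 + 0.4 × 183000 = 34800 + 1400 + 73200 = 109400
EV(C) = 0.15 × 131000 + 0.04 × 103000 + 0.57 × 185000 + 0.24 × 83000 = 19650 + 4120 + 105450 + 19920 = 149140
Overall = 0.4 × 25300 + 0.4 × 109400 + 0.2 × 149140 = 10120 + 43760 + 29828 = 83708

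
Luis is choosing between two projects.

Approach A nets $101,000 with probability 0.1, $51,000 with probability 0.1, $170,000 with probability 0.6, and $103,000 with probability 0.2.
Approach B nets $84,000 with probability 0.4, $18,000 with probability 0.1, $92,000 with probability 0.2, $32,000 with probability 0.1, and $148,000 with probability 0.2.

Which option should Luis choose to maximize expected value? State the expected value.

Approach A ($137,800)

Approach A = 0.1 × 101000 + 0.1 × 51000 + 0.6 × 170000 + 0.2 × 103000 = 10100 + 5100 + 102000 + 20600 = 137800
Approach B = 0.4 × 84000 + 0.1 × 18000 + 0.2 × 92000 + 0.1 × 32000 + 0.2 × 148000 = 33600 + 1800 + 18400 + 3200 + 29600 = 86600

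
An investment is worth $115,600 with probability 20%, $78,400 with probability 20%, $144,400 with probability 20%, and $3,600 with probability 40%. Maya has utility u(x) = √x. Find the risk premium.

E[u] = 0.2·√115600 + 0.2·√78400 + 0.2·√144400 + 0.4·√3600 = 0.2·340 + 0.2·280 + 0.2·380 + 0.4·60 = 224
CE = (224)² = 50176
Risk premium = EV − CE = 69120 − 50176 = 18944

$18,944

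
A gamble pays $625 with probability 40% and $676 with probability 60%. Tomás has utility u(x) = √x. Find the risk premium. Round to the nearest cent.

$0.24

E[u] = 0.4·√625 + 0.6·√676 = 0.4·25 + 0.6·26 = 25.6
CE = (25.6)² = 655.36
Risk premium = EV − CE = 655.6 − 655.36 = 0.24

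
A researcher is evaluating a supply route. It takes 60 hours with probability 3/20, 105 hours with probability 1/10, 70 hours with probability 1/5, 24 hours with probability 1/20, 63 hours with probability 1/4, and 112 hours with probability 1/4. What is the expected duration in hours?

78.45 hours

EV = 3/20 × 60 + 1/10 × 105 + 1/5 × 70 + 1/20 × 24 + 1/4 × 63 + 1/4 × 112 = 9 + 10.5 + 14 + 1.2 + 15.75 + 28 = 78.45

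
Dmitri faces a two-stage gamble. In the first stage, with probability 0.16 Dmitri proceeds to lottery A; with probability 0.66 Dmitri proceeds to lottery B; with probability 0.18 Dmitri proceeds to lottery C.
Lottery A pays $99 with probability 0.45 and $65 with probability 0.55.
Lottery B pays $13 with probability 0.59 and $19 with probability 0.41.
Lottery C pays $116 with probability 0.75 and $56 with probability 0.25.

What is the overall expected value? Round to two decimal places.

$41.23

EV(A) = 0.45 × 99 + 0.55 × 65 = 44.55 + 35.75 = 80.3
EV(B) = 0.59 × 13 + 0.41 × 19 = 7.67 + 7.79 = 15.46
EV(C) = 0.75 × 116 + 0.25 × 56 = 87 + 14 = 101
Overall = 0.16 × 80.3 + 0.66 × 15.46 + 0.18 × 101 = 12.848 + 10.2036 + 18.18 = 41.2316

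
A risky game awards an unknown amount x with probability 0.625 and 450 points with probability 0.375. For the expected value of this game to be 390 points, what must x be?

0.625·x + 0.375·450 = 390
0.625·x = 390 − 168.75 = 221.25
x = 221.25 / 0.625 = 354

x = 354 points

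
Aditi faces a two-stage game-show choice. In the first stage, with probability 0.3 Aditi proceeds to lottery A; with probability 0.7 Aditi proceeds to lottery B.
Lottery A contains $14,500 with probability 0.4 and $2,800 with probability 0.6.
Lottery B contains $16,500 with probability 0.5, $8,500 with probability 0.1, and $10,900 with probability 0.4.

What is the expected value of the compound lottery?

$11,666

EV(A) = 0.4 × 14500 + 0.6 × 2800 = 5800 + 1680 = 7480
EV(B) = 0.5 × 16500 + 0.1 × 8500 + 0.4 × 10900 = 8250 + 850 + 4360 = 13460
Overall = 0.3 × 7480 + 0.7 × 13460 = 2244 + 9422 = 11666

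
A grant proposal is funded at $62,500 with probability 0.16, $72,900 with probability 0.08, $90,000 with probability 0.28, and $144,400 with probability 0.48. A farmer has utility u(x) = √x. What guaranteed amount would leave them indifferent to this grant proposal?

E[u] = 0.16·√62500 + 0.08·√72900 + 0.28·√90000 + 0.48·√144400 = 0.16·250 + 0.08·270 + 0.28·300 + 0.48·380 = 328
CE = (328)² = 107584

$107,584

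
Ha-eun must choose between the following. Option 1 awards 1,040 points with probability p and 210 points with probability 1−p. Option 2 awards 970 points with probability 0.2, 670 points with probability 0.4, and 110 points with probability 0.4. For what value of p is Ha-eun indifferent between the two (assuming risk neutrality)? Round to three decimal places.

EV(Option 2) = 0.2 × 970 + 0.4 × 670 + 0.4 × 110 = 194 + 268 + 44 = 506
p·1040 + (1−p)·210 = 506
830p + 210 = 506
p = (506 − 210) / 830

p = 0.357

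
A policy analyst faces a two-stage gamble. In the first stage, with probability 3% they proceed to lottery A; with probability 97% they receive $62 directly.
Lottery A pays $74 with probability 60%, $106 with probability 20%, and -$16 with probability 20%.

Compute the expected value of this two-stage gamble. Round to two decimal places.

EV(A) = 0.6 × 74 + 0.2 × 106 + 0.2 × (-16) = 44.4 + 21.2 − 3.2 = 62.4
Branch B: 62 (certain)
Overall = 0.03 × 62.4 + 0.97 × 62 = 1.872 + 60.14 = 62.012

$62.01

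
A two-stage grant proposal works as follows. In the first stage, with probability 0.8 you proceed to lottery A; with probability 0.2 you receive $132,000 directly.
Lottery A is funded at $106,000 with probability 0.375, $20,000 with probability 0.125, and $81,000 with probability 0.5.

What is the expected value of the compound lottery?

$92,600

EV(A) = 0.375 × 106000 + 0.125 × 20000 + 0.5 × 81000 = 39750 + 2500 + 40500 = 82750
Branch B: 132000 (certain)
Overall = 0.8 × 82750 + 0.2 × 132000 = 66200 + 26400 = 92600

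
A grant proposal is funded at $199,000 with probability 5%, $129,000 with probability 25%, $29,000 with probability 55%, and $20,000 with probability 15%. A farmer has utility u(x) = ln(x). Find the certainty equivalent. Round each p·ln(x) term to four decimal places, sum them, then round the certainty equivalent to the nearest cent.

$43,861.84

E[u] = 0.05·ln(199000) + 0.25·ln(129000) + 0.55·ln(29000) + 0.15·ln(20000) = 0.6101 + 2.9419 + 5.6513 + 1.4855 = 10.6888
CE = e^10.6888 ≈ 43861.84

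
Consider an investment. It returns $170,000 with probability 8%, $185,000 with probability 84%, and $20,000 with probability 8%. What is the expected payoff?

$170,600

EV = 0.08 × 170000 + 0.84 × 185000 + 0.08 × 20000 = 13600 + 155400 + 1600 = 170600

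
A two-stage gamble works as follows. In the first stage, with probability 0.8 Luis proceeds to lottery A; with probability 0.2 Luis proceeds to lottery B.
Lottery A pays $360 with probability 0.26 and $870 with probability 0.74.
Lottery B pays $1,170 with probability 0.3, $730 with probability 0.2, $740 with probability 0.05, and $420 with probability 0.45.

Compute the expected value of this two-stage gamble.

$734.52

EV(A) = 0.26 × 360 + 0.74 × 870 = 93.6 + 643.8 = 737.4
EV(B) = 0.3 × 1170 + 0.2 × 730 + 0.05 × 740 + 0.45 × 420 = 351 + 146 + 37 + 189 = 723
Overall = 0.8 × 737.4 + 0.2 × 723 = 589.92 + 144.6 = 734.52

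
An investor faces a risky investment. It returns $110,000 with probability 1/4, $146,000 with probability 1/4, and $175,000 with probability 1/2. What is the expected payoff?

$151,500

EV = 1/4 × 110000 + 1/4 × 146000 + 1/2 × 175000 = 27500 + 36500 + 87500 = 151500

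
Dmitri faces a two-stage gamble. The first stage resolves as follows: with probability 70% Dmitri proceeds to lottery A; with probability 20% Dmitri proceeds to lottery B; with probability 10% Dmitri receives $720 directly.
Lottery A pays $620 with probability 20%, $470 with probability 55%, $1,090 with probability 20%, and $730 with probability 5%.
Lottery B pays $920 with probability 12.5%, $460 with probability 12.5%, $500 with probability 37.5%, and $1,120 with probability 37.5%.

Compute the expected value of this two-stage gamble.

EV(A) = 0.2 × 620 + 0.55 × 470 + 0.2 × 1090 + 0.05 × 730 = 124 + 258.5 + 218 + 36.5 = 637
EV(B) = 0.125 × 920 + 0.125 × 460 + 0.375 × 500 + 0.375 × 1120 = 115 + 57.5 + 187.5 + 420 = 780
Branch C: 720 (certain)
Overall = 0.7 × 637 + 0.2 × 780 + 0.1 × 720 = 445.9 + 156 + 72 = 673.9

$673.90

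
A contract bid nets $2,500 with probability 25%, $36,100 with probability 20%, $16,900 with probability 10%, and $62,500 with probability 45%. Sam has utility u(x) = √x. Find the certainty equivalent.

$30,976

E[u] = 0.25·√2500 + 0.2·√36100 + 0.1·√16900 + 0.45·√62500 = 0.25·50 + 0.2·190 + 0.1·130 + 0.45·250 = 176
CE = (176)² = 30976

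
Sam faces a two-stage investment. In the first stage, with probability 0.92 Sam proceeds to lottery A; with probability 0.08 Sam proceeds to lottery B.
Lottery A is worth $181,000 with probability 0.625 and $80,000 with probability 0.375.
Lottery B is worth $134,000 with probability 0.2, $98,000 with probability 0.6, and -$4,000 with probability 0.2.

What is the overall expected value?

EV(A) = 0.625 × 181000 + 0.375 × 80000 = 113125 + 30000 = 143125
EV(B) = 0.2 × 134000 + 0.6 × 98000 + 0.2 × (-4000) = 26800 + 58800 − 800 = 84800
Overall = 0.92 × 143125 + 0.08 × 84800 = 131675 + 6784 = 138459

$138,459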